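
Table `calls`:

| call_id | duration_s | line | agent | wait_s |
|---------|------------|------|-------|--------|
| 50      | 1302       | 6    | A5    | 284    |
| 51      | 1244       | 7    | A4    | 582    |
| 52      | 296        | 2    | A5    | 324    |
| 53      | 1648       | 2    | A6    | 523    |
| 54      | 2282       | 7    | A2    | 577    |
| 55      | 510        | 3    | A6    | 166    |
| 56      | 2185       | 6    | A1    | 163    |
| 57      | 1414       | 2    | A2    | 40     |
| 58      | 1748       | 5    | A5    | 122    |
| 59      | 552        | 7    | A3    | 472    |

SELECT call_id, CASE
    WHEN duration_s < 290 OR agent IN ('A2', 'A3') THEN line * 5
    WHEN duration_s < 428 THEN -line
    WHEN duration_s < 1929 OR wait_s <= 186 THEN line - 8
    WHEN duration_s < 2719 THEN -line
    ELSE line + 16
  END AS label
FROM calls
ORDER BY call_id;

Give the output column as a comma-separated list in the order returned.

-2, -1, -2, -6, 35, -5, -2, 10, -3, 35

call_id=50: duration_s < 1929 OR wait_s <= 186 → -2
call_id=51: duration_s < 1929 OR wait_s <= 186 → -1
call_id=52: duration_s < 428 → -2
call_id=53: duration_s < 1929 OR wait_s <= 186 → -6
call_id=54: duration_s < 290 OR agent IN ('A2', 'A3') → 35
call_id=55: duration_s < 1929 OR wait_s <= 186 → -5
call_id=56: duration_s < 1929 OR wait_s <= 186 → -2
call_id=57: duration_s < 290 OR agent IN ('A2', 'A3') → 10
call_id=58: duration_s < 1929 OR wait_s <= 186 → -3
call_id=59: duration_s < 290 OR agent IN ('A2', 'A3') → 35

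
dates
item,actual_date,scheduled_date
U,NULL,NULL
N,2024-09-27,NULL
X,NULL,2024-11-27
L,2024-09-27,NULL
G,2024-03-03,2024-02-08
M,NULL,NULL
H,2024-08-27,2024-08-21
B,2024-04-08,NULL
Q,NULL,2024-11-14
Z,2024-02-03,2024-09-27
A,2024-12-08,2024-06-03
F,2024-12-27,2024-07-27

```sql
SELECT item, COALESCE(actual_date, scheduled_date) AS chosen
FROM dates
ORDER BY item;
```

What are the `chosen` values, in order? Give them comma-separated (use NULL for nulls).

item=A: actual_date=2024-12-08 → 2024-12-08
item=B: actual_date=2024-04-08 → 2024-04-08
item=F: actual_date=2024-12-27 → 2024-12-27
item=G: actual_date=2024-03-03 → 2024-03-03
item=H: actual_date=2024-08-27 → 2024-08-27
item=L: actual_date=2024-09-27 → 2024-09-27
item=M: actual_date=NULL, scheduled_date=NULL (all NULL) → NULL
item=N: actual_date=2024-09-27 → 2024-09-27
item=Q: actual_date=NULL, scheduled_date=2024-11-14 → 2024-11-14
item=U: actual_date=NULL, scheduled_date=NULL (all NULL) → NULL
item=X: actual_date=NULL, scheduled_date=2024-11-27 → 2024-11-27
item=Z: actual_date=2024-02-03 → 2024-02-03

2024-12-08, 2024-04-08, 2024-12-27, 2024-03-03, 2024-08-27, 2024-09-27, NULL, 2024-09-27, 2024-11-14, NULL, 2024-11-27, 2024-02-03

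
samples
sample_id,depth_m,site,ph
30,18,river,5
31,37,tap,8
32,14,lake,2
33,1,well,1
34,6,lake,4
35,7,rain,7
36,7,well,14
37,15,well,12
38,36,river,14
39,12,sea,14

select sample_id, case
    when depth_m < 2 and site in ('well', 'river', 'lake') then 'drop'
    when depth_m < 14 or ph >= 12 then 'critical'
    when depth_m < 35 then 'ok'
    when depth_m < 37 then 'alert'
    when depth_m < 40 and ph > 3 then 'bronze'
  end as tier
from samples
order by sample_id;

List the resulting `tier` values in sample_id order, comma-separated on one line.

sample_id=30: depth_m < 35 → ok
sample_id=31: depth_m < 40 and ph > 3 → bronze
sample_id=32: depth_m < 35 → ok
sample_id=33: depth_m < 2 and site in ('well', 'river', 'lake') → drop
sample_id=34: depth_m < 14 or ph >= 12 → critical
sample_id=35: depth_m < 14 or ph >= 12 → critical
sample_id=36: depth_m < 14 or ph >= 12 → critical
sample_id=37: depth_m < 14 or ph >= 12 → critical
sample_id=38: depth_m < 14 or ph >= 12 → critical
sample_id=39: depth_m < 14 or ph >= 12 → critical

ok, bronze, ok, drop, critical, critical, critical, critical, critical, critical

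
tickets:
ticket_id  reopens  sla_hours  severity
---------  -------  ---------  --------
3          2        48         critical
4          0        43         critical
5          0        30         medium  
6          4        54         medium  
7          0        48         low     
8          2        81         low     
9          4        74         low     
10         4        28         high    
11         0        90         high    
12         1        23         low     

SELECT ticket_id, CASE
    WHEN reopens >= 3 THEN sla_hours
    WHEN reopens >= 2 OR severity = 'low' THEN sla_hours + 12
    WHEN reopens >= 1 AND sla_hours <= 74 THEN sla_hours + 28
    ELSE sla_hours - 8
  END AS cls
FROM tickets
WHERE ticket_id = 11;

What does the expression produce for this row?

ticket_id = 11: reopens=0, sla_hours=90, severity=high.
reopens >= 3 → false
reopens >= 2 OR severity = 'low' → false
reopens >= 1 AND sla_hours <= 74 → false
No prior WHEN matched → ELSE → 82

82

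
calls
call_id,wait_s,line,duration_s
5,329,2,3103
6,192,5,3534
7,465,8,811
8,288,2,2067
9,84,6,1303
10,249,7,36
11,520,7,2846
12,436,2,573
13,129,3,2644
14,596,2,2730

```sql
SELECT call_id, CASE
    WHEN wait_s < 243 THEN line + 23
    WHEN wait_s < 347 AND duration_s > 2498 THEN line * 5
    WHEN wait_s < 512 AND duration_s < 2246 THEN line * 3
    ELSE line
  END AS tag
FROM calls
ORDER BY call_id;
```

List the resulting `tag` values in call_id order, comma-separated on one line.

call_id=5: wait_s < 347 AND duration_s > 2498 → 10
call_id=6: wait_s < 243 → 28
call_id=7: wait_s < 512 AND duration_s < 2246 → 24
call_id=8: wait_s < 512 AND duration_s < 2246 → 6
call_id=9: wait_s < 243 → 29
call_id=10: wait_s < 512 AND duration_s < 2246 → 21
call_id=11: ELSE → 7
call_id=12: wait_s < 512 AND duration_s < 2246 → 6
call_id=13: wait_s < 243 → 26
call_id=14: ELSE → 2

10, 28, 24, 6, 29, 21, 7, 6, 26, 2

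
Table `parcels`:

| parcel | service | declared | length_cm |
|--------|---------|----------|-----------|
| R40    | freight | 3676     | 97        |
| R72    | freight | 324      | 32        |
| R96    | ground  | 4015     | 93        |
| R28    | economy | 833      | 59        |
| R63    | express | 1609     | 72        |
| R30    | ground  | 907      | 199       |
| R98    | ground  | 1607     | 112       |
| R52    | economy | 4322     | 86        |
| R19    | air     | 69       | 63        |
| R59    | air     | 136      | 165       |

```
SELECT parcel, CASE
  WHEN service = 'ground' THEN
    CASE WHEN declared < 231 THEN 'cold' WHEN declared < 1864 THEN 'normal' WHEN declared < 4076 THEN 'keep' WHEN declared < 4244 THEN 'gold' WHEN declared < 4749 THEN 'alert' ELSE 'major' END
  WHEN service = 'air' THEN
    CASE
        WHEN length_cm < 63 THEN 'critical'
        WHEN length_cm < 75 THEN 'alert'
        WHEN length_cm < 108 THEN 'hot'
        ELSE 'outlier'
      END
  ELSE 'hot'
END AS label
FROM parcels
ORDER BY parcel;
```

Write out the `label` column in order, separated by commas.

parcel=R19: service='air' → inner[length_cm < 75] → alert
parcel=R28: service='economy' → outer ELSE → hot
parcel=R30: service='ground' → inner[declared < 1864] → normal
parcel=R40: service='freight' → outer ELSE → hot
parcel=R52: service='economy' → outer ELSE → hot
parcel=R59: service='air' → inner[ELSE] → outlier
parcel=R63: service='express' → outer ELSE → hot
parcel=R72: service='freight' → outer ELSE → hot
parcel=R96: service='ground' → inner[declared < 4076] → keep
parcel=R98: service='ground' → inner[declared < 1864] → normal

alert, hot, normal, hot, hot, outlier, hot, hot, keep, normal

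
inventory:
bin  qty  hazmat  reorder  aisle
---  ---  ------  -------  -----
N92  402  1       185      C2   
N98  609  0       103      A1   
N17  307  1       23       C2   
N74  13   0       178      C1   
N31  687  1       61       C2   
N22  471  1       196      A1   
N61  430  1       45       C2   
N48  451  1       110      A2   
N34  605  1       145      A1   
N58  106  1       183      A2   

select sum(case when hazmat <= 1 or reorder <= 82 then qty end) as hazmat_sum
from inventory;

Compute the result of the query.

bin=N92: ✓ → 402
bin=N98: ✓ → 609
bin=N17: ✓ → 307
bin=N74: ✓ → 13
bin=N31: ✓ → 687
bin=N22: ✓ → 471
bin=N61: ✓ → 430
bin=N48: ✓ → 451
bin=N34: ✓ → 605
bin=N58: ✓ → 106
hazmat_sum = 402 + 609 + 307 + 13 + 687 + 471 + 430 + 451 + 605 + 106 = 4081

4081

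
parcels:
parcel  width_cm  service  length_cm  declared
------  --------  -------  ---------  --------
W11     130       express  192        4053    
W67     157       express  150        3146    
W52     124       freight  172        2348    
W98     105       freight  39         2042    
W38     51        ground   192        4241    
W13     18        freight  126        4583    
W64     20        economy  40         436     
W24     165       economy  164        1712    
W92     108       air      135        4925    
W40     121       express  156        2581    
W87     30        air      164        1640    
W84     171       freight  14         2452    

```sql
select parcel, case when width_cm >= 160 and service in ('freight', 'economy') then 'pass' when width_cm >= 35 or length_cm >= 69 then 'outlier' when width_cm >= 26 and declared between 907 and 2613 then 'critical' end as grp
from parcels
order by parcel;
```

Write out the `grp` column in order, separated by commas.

outlier, outlier, pass, outlier, outlier, outlier, NULL, outlier, pass, outlier, outlier, outlier

parcel=W11: width_cm >= 35 or length_cm >= 69 → outlier
parcel=W13: width_cm >= 35 or length_cm >= 69 → outlier
parcel=W24: width_cm >= 160 and service in ('freight', 'economy') → pass
parcel=W38: width_cm >= 35 or length_cm >= 69 → outlier
parcel=W40: width_cm >= 35 or length_cm >= 69 → outlier
parcel=W52: width_cm >= 35 or length_cm >= 69 → outlier
parcel=W64: (no match → NULL) → NULL
parcel=W67: width_cm >= 35 or length_cm >= 69 → outlier
parcel=W84: width_cm >= 160 and service in ('freight', 'economy') → pass
parcel=W87: width_cm >= 35 or length_cm >= 69 → outlier
parcel=W92: width_cm >= 35 or length_cm >= 69 → outlier
parcel=W98: width_cm >= 35 or length_cm >= 69 → outlier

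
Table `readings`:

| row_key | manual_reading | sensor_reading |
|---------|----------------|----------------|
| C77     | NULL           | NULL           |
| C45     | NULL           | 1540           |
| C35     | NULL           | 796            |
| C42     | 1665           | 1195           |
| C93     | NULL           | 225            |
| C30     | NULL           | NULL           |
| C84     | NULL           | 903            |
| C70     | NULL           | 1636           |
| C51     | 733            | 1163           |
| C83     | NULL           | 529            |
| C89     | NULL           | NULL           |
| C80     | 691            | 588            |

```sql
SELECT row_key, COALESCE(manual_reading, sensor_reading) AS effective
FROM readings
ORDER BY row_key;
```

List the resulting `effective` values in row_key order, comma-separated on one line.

NULL, 796, 1665, 1540, 733, 1636, NULL, 691, 529, 903, NULL, 225

row_key=C30: manual_reading=NULL, sensor_reading=NULL (all NULL) → NULL
row_key=C35: manual_reading=NULL, sensor_reading=796 → 796
row_key=C42: manual_reading=1665 → 1665
row_key=C45: manual_reading=NULL, sensor_reading=1540 → 1540
row_key=C51: manual_reading=733 → 733
row_key=C70: manual_reading=NULL, sensor_reading=1636 → 1636
row_key=C77: manual_reading=NULL, sensor_reading=NULL (all NULL) → NULL
row_key=C80: manual_reading=691 → 691
row_key=C83: manual_reading=NULL, sensor_reading=529 → 529
row_key=C84: manual_reading=NULL, sensor_reading=903 → 903
row_key=C89: manual_reading=NULL, sensor_reading=NULL (all NULL) → NULL
row_key=C93: manual_reading=NULL, sensor_reading=225 → 225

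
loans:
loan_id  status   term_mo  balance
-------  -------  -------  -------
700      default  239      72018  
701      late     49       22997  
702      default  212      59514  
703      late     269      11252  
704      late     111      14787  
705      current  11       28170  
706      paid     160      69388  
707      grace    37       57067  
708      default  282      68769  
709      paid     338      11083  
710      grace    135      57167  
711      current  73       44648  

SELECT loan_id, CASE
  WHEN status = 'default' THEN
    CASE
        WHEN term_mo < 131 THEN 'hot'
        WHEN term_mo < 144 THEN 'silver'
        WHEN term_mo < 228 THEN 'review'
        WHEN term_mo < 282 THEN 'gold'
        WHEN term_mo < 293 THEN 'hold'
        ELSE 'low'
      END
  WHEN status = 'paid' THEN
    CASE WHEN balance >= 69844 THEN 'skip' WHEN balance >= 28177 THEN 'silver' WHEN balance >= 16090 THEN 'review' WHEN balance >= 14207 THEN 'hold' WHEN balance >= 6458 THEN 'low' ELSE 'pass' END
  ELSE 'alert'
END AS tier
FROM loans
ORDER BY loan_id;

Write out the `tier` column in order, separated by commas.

loan_id=700: status='default' → inner[term_mo < 282] → gold
loan_id=701: status='late' → outer ELSE → alert
loan_id=702: status='default' → inner[term_mo < 228] → review
loan_id=703: status='late' → outer ELSE → alert
loan_id=704: status='late' → outer ELSE → alert
loan_id=705: status='current' → outer ELSE → alert
loan_id=706: status='paid' → inner[balance >= 28177] → silver
loan_id=707: status='grace' → outer ELSE → alert
loan_id=708: status='default' → inner[term_mo < 293] → hold
loan_id=709: status='paid' → inner[balance >= 6458] → low
loan_id=710: status='grace' → outer ELSE → alert
loan_id=711: status='current' → outer ELSE → alert

gold, alert, review, alert, alert, alert, silver, alert, hold, low, alert, alert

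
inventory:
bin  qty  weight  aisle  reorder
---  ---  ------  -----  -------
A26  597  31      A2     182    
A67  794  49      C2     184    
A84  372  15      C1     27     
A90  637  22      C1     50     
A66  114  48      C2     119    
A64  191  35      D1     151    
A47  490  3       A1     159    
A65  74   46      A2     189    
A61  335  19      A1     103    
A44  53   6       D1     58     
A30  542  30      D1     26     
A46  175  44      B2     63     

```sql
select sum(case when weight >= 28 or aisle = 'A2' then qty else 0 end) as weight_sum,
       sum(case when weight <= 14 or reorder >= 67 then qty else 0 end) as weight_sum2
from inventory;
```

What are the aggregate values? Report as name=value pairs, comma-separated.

weight_sum=2487, weight_sum2=2648

[weight_sum: weight >= 28 or aisle = 'A2']
bin=A26: ✓ → 597
bin=A67: ✓ → 794
bin=A84: ✗
bin=A90: ✗
bin=A66: ✓ → 114
bin=A64: ✓ → 191
bin=A47: ✗
bin=A65: ✓ → 74
bin=A61: ✗
bin=A44: ✗
bin=A30: ✓ → 542
bin=A46: ✓ → 175
weight_sum = 597 + 794 + 114 + 191 + 74 + 542 + 175 = 2487
—
[weight_sum2: weight <= 14 or reorder >= 67]
bin=A26: ✓ → 597
bin=A67: ✓ → 794
bin=A84: ✗
bin=A90: ✗
bin=A66: ✓ → 114
bin=A64: ✓ → 191
bin=A47: ✓ → 490
bin=A65: ✓ → 74
bin=A61: ✓ → 335
bin=A44: ✓ → 53
bin=A30: ✗
bin=A46: ✗
weight_sum2 = 597 + 794 + 114 + 191 + 490 + 74 + 335 + 53 = 2648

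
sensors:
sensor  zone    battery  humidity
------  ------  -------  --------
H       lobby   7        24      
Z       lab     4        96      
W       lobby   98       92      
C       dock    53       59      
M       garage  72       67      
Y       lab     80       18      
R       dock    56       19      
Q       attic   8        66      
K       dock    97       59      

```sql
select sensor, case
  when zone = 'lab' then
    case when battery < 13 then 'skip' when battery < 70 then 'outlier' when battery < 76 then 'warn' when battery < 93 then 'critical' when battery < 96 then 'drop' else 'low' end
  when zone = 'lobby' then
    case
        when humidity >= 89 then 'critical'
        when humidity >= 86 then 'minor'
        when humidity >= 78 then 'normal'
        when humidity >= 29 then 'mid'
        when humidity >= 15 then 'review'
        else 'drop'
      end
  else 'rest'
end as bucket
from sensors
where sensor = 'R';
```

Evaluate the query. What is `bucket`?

rest

sensor = R: zone=dock, battery=56, humidity=19.
zone='dock' → outer ELSE → rest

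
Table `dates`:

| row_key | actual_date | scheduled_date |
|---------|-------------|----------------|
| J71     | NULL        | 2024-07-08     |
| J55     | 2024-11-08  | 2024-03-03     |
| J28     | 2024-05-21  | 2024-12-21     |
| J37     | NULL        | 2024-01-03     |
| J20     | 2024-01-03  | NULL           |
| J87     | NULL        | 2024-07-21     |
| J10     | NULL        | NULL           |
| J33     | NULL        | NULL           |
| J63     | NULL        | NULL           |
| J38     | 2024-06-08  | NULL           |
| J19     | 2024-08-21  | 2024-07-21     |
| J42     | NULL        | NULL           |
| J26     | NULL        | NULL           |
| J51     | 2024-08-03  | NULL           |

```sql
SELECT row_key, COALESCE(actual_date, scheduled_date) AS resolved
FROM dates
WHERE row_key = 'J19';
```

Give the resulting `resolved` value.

row_key = J19: actual_date=2024-08-21, scheduled_date=2024-07-21.
actual_date=2024-08-21 → 2024-08-21

2024-08-21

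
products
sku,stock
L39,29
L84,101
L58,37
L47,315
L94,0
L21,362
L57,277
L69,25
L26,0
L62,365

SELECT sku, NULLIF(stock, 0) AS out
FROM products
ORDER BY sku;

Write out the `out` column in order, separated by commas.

sku=L21: stock=362 vs 0: differ → 362
sku=L26: stock=0 vs 0: equal → NULL
sku=L39: stock=29 vs 0: differ → 29
sku=L47: stock=315 vs 0: differ → 315
sku=L57: stock=277 vs 0: differ → 277
sku=L58: stock=37 vs 0: differ → 37
sku=L62: stock=365 vs 0: differ → 365
sku=L69: stock=25 vs 0: differ → 25
sku=L84: stock=101 vs 0: differ → 101
sku=L94: stock=0 vs 0: equal → NULL

362, NULL, 29, 315, 277, 37, 365, 25, 101, NULL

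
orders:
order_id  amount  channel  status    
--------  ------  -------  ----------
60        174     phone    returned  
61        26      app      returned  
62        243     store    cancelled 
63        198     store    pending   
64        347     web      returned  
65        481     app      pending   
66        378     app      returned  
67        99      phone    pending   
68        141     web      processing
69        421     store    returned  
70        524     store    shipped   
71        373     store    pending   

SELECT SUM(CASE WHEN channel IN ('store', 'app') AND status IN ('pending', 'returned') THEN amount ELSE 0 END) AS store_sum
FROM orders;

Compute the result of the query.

1877

order_id=60: ✗
order_id=61: ✓ → 26
order_id=62: ✗
order_id=63: ✓ → 198
order_id=64: ✗
order_id=65: ✓ → 481
order_id=66: ✓ → 378
order_id=67: ✗
order_id=68: ✗
order_id=69: ✓ → 421
order_id=70: ✗
order_id=71: ✓ → 373
store_sum = 26 + 198 + 481 + 378 + 421 + 373 = 1877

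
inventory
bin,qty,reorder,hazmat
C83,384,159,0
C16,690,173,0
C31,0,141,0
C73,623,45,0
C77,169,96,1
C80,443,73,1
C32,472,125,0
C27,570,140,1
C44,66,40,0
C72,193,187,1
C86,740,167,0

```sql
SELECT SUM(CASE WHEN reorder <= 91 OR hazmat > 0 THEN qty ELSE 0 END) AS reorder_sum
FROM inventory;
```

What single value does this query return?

2064

bin=C83: ✗
bin=C16: ✗
bin=C31: ✗
bin=C73: ✓ → 623
bin=C77: ✓ → 169
bin=C80: ✓ → 443
bin=C32: ✗
bin=C27: ✓ → 570
bin=C44: ✓ → 66
bin=C72: ✓ → 193
bin=C86: ✗
reorder_sum = 623 + 169 + 443 + 570 + 66 + 193 = 2064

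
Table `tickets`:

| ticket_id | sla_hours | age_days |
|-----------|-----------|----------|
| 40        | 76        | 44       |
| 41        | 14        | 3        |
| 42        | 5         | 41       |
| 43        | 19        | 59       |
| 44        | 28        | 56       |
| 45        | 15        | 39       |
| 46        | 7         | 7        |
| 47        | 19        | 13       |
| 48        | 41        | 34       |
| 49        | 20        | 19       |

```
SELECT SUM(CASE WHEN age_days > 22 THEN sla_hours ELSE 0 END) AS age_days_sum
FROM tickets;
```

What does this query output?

184

ticket_id=40: ✓ → 76
ticket_id=41: ✗
ticket_id=42: ✓ → 5
ticket_id=43: ✓ → 19
ticket_id=44: ✓ → 28
ticket_id=45: ✓ → 15
ticket_id=46: ✗
ticket_id=47: ✗
ticket_id=48: ✓ → 41
ticket_id=49: ✗
age_days_sum = 76 + 5 + 19 + 28 + 15 + 41 = 184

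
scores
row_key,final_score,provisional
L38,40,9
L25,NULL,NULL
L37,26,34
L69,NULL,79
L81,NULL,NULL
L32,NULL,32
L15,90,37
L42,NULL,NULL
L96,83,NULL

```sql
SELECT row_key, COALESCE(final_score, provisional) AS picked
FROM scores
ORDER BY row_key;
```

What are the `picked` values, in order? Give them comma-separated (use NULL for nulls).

90, NULL, 32, 26, 40, NULL, 79, NULL, 83

row_key=L15: final_score=90 → 90
row_key=L25: final_score=NULL, provisional=NULL (all NULL) → NULL
row_key=L32: final_score=NULL, provisional=32 → 32
row_key=L37: final_score=26 → 26
row_key=L38: final_score=40 → 40
row_key=L42: final_score=NULL, provisional=NULL (all NULL) → NULL
row_key=L69: final_score=NULL, provisional=79 → 79
row_key=L81: final_score=NULL, provisional=NULL (all NULL) → NULL
row_key=L96: final_score=83 → 83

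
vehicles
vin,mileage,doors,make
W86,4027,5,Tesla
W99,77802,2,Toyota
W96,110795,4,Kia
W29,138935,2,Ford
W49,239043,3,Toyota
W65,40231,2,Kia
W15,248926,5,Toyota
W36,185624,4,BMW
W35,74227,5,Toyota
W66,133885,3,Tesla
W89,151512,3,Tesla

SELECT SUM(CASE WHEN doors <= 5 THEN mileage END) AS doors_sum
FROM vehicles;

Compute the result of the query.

1405007

vin=W86: ✓ → 4027
vin=W99: ✓ → 77802
vin=W96: ✓ → 110795
vin=W29: ✓ → 138935
vin=W49: ✓ → 239043
vin=W65: ✓ → 40231
vin=W15: ✓ → 248926
vin=W36: ✓ → 185624
vin=W35: ✓ → 74227
vin=W66: ✓ → 133885
vin=W89: ✓ → 151512
doors_sum = 4027 + 77802 + 110795 + 138935 + 239043 + 40231 + 248926 + 185624 + 74227 + 133885 + 151512 = 1405007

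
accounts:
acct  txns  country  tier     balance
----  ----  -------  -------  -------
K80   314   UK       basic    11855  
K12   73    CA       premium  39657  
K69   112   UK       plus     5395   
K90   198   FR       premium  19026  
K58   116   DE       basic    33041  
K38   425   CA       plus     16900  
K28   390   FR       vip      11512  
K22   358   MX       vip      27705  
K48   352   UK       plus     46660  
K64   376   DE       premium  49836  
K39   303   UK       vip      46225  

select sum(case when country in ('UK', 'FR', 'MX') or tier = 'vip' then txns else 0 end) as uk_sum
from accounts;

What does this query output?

acct=K80: ✓ → 314
acct=K12: ✗
acct=K69: ✓ → 112
acct=K90: ✓ → 198
acct=K58: ✗
acct=K38: ✗
acct=K28: ✓ → 390
acct=K22: ✓ → 358
acct=K48: ✓ → 352
acct=K64: ✗
acct=K39: ✓ → 303
uk_sum = 314 + 112 + 198 + 390 + 358 + 352 + 303 = 2027

2027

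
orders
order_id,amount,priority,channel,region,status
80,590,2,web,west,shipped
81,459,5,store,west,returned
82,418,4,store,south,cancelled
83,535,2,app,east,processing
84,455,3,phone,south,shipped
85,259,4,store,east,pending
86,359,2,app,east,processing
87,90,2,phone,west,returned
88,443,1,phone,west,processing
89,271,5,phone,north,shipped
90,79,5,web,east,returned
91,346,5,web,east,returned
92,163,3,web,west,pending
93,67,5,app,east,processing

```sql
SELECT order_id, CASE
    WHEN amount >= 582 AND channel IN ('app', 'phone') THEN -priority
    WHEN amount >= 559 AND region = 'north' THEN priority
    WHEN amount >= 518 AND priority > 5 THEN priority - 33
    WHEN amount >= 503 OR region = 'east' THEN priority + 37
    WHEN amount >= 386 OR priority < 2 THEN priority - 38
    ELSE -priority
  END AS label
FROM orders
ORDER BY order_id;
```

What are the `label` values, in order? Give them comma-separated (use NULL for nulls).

order_id=80: amount >= 503 OR region = 'east' → 39
order_id=81: amount >= 386 OR priority < 2 → -33
order_id=82: amount >= 386 OR priority < 2 → -34
order_id=83: amount >= 503 OR region = 'east' → 39
order_id=84: amount >= 386 OR priority < 2 → -35
order_id=85: amount >= 503 OR region = 'east' → 41
order_id=86: amount >= 503 OR region = 'east' → 39
order_id=87: ELSE → -2
order_id=88: amount >= 386 OR priority < 2 → -37
order_id=89: ELSE → -5
order_id=90: amount >= 503 OR region = 'east' → 42
order_id=91: amount >= 503 OR region = 'east' → 42
order_id=92: ELSE → -3
order_id=93: amount >= 503 OR region = 'east' → 42

39, -33, -34, 39, -35, 41, 39, -2, -37, -5, 42, 42, -3, 42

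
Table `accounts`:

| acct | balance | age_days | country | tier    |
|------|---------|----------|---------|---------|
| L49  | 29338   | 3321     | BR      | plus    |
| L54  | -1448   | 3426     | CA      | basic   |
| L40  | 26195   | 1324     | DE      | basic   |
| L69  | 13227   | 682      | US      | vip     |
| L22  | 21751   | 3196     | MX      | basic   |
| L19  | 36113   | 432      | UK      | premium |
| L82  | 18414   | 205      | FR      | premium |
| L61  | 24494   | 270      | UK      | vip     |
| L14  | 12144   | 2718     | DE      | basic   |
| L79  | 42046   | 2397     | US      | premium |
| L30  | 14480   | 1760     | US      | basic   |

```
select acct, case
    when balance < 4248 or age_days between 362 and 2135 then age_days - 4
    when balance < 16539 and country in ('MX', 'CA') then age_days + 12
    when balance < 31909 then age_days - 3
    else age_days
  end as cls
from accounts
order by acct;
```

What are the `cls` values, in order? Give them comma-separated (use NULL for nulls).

acct=L14: balance < 31909 → 2715
acct=L19: balance < 4248 or age_days between 362 and 2135 → 428
acct=L22: balance < 31909 → 3193
acct=L30: balance < 4248 or age_days between 362 and 2135 → 1756
acct=L40: balance < 4248 or age_days between 362 and 2135 → 1320
acct=L49: balance < 31909 → 3318
acct=L54: balance < 4248 or age_days between 362 and 2135 → 3422
acct=L61: balance < 31909 → 267
acct=L69: balance < 4248 or age_days between 362 and 2135 → 678
acct=L79: ELSE → 2397
acct=L82: balance < 31909 → 202

2715, 428, 3193, 1756, 1320, 3318, 3422, 267, 678, 2397, 202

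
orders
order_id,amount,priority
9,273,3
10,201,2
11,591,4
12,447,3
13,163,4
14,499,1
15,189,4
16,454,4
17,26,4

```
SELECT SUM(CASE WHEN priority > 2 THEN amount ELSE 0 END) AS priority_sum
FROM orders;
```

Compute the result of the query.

order_id=9: ✓ → 273
order_id=10: ✗
order_id=11: ✓ → 591
order_id=12: ✓ → 447
order_id=13: ✓ → 163
order_id=14: ✗
order_id=15: ✓ → 189
order_id=16: ✓ → 454
order_id=17: ✓ → 26
priority_sum = 273 + 591 + 447 + 163 + 189 + 454 + 26 = 2143

2143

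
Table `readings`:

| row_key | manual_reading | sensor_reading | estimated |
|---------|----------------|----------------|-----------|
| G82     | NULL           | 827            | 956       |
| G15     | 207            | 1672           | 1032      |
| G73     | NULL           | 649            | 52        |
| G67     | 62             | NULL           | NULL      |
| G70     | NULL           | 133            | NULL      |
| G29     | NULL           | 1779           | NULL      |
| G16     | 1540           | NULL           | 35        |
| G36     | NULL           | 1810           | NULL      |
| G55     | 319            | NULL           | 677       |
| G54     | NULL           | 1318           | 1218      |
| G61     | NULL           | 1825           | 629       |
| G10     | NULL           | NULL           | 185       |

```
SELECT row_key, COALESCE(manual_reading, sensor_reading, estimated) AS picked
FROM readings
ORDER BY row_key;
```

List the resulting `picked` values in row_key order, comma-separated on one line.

185, 207, 1540, 1779, 1810, 1318, 319, 1825, 62, 133, 649, 827

row_key=G10: manual_reading=NULL, sensor_reading=NULL, estimated=185 → 185
row_key=G15: manual_reading=207 → 207
row_key=G16: manual_reading=1540 → 1540
row_key=G29: manual_reading=NULL, sensor_reading=1779 → 1779
row_key=G36: manual_reading=NULL, sensor_reading=1810 → 1810
row_key=G54: manual_reading=NULL, sensor_reading=1318 → 1318
row_key=G55: manual_reading=319 → 319
row_key=G61: manual_reading=NULL, sensor_reading=1825 → 1825
row_key=G67: manual_reading=62 → 62
row_key=G70: manual_reading=NULL, sensor_reading=133 → 133
row_key=G73: manual_reading=NULL, sensor_reading=649 → 649
row_key=G82: manual_reading=NULL, sensor_reading=827 → 827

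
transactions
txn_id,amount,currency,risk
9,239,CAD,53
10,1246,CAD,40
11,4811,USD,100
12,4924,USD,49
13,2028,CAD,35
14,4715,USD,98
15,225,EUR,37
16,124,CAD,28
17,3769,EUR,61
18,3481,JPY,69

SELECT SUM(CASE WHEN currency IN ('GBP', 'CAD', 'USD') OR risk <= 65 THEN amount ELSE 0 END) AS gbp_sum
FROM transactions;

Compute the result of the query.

22081

txn_id=9: ✓ → 239
txn_id=10: ✓ → 1246
txn_id=11: ✓ → 4811
txn_id=12: ✓ → 4924
txn_id=13: ✓ → 2028
txn_id=14: ✓ → 4715
txn_id=15: ✓ → 225
txn_id=16: ✓ → 124
txn_id=17: ✓ → 3769
txn_id=18: ✗
gbp_sum = 239 + 1246 + 4811 + 4924 + 2028 + 4715 + 225 + 124 + 3769 = 22081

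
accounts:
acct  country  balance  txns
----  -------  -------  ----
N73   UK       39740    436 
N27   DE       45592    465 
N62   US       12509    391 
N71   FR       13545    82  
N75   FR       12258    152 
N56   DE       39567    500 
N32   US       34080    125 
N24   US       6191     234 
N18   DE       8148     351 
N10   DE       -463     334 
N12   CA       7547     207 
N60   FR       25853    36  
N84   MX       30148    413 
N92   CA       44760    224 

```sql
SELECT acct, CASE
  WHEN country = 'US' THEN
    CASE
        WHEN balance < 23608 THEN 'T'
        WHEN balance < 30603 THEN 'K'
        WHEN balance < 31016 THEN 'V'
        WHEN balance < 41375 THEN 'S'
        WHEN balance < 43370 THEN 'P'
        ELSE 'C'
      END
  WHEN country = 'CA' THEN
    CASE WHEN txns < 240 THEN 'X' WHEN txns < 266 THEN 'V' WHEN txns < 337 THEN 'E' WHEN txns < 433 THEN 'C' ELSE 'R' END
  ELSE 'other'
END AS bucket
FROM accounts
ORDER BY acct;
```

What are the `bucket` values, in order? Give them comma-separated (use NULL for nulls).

other, X, other, T, other, S, other, other, T, other, other, other, other, X

acct=N10: country='DE' → outer ELSE → other
acct=N12: country='CA' → inner[txns < 240] → X
acct=N18: country='DE' → outer ELSE → other
acct=N24: country='US' → inner[balance < 23608] → T
acct=N27: country='DE' → outer ELSE → other
acct=N32: country='US' → inner[balance < 41375] → S
acct=N56: country='DE' → outer ELSE → other
acct=N60: country='FR' → outer ELSE → other
acct=N62: country='US' → inner[balance < 23608] → T
acct=N71: country='FR' → outer ELSE → other
acct=N73: country='UK' → outer ELSE → other
acct=N75: country='FR' → outer ELSE → other
acct=N84: country='MX' → outer ELSE → other
acct=N92: country='CA' → inner[txns < 240] → X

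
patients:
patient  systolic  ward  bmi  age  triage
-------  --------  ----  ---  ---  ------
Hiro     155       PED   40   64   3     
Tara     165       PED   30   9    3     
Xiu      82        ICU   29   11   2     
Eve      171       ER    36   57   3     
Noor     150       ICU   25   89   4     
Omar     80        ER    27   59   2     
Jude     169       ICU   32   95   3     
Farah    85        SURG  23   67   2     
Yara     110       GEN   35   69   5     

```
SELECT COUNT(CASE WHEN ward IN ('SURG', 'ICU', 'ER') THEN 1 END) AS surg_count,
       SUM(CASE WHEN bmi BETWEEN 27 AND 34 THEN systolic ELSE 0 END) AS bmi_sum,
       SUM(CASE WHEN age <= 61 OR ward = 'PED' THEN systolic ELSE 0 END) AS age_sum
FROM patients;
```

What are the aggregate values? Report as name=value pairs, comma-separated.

surg_count=6, bmi_sum=496, age_sum=653

[surg_count: ward IN ('SURG', 'ICU', 'ER')]
patient=Hiro: ✗
patient=Tara: ✗
patient=Xiu: ✓ → 1
patient=Eve: ✓ → 1
patient=Noor: ✓ → 1
patient=Omar: ✓ → 1
patient=Jude: ✓ → 1
patient=Farah: ✓ → 1
patient=Yara: ✗
surg_count = COUNT(1, 1, 1, 1, 1, 1) = 6
—
[bmi_sum: bmi BETWEEN 27 AND 34]
patient=Hiro: ✗
patient=Tara: ✓ → 165
patient=Xiu: ✓ → 82
patient=Eve: ✗
patient=Noor: ✗
patient=Omar: ✓ → 80
patient=Jude: ✓ → 169
patient=Farah: ✗
patient=Yara: ✗
bmi_sum = 165 + 82 + 80 + 169 = 496
—
[age_sum: age <= 61 OR ward = 'PED']
patient=Hiro: ✓ → 155
patient=Tara: ✓ → 165
patient=Xiu: ✓ → 82
patient=Eve: ✓ → 171
patient=Noor: ✗
patient=Omar: ✓ → 80
patient=Jude: ✗
patient=Farah: ✗
patient=Yara: ✗
age_sum = 155 + 165 + 82 + 171 + 80 = 653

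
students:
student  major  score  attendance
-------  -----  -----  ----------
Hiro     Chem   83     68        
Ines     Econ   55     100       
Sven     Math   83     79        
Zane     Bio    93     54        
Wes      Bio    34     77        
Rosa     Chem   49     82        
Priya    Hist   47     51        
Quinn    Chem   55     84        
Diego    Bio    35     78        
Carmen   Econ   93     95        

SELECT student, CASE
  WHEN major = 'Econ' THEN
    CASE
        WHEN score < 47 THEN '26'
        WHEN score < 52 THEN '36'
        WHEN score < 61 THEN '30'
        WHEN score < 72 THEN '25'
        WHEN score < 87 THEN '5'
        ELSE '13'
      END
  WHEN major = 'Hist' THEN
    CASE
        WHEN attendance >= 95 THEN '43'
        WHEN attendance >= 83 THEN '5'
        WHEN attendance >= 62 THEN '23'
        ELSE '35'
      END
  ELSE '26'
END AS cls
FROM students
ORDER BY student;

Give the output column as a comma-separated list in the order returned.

student=Carmen: major='Econ' → inner[ELSE] → 13
student=Diego: major='Bio' → outer ELSE → 26
student=Hiro: major='Chem' → outer ELSE → 26
student=Ines: major='Econ' → inner[score < 61] → 30
student=Priya: major='Hist' → inner[ELSE] → 35
student=Quinn: major='Chem' → outer ELSE → 26
student=Rosa: major='Chem' → outer ELSE → 26
student=Sven: major='Math' → outer ELSE → 26
student=Wes: major='Bio' → outer ELSE → 26
student=Zane: major='Bio' → outer ELSE → 26

13, 26, 26, 30, 35, 26, 26, 26, 26, 26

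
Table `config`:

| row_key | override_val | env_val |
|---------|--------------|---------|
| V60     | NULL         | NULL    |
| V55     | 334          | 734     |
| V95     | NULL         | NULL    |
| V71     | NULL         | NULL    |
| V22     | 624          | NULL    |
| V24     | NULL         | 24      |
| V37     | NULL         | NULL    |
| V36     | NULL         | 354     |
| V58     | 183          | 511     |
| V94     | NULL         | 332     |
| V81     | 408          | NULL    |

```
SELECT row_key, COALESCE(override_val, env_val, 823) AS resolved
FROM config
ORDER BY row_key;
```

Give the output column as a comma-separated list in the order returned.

624, 24, 354, 823, 334, 183, 823, 823, 408, 332, 823

row_key=V22: override_val=624 → 624
row_key=V24: override_val=NULL, env_val=24 → 24
row_key=V36: override_val=NULL, env_val=354 → 354
row_key=V37: override_val=NULL, env_val=NULL, → literal 823 → 823
row_key=V55: override_val=334 → 334
row_key=V58: override_val=183 → 183
row_key=V60: override_val=NULL, env_val=NULL, → literal 823 → 823
row_key=V71: override_val=NULL, env_val=NULL, → literal 823 → 823
row_key=V81: override_val=408 → 408
row_key=V94: override_val=NULL, env_val=332 → 332
row_key=V95: override_val=NULL, env_val=NULL, → literal 823 → 823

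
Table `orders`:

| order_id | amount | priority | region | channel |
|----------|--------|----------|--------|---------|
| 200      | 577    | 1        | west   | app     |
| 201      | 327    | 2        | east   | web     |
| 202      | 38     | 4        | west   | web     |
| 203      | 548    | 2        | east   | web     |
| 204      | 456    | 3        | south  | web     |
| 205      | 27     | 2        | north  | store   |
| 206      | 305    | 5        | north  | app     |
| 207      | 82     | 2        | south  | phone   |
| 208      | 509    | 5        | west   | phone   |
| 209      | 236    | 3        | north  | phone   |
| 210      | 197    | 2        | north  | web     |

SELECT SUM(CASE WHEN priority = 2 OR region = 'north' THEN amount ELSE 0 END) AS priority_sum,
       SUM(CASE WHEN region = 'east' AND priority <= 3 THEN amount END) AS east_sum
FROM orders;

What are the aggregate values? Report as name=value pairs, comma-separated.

[priority_sum: priority = 2 OR region = 'north']
order_id=200: ✗
order_id=201: ✓ → 327
order_id=202: ✗
order_id=203: ✓ → 548
order_id=204: ✗
order_id=205: ✓ → 27
order_id=206: ✓ → 305
order_id=207: ✓ → 82
order_id=208: ✗
order_id=209: ✓ → 236
order_id=210: ✓ → 197
priority_sum = 327 + 548 + 27 + 305 + 82 + 236 + 197 = 1722
—
[east_sum: region = 'east' AND priority <= 3]
order_id=200: ✗
order_id=201: ✓ → 327
order_id=202: ✗
order_id=203: ✓ → 548
order_id=204: ✗
order_id=205: ✗
order_id=206: ✗
order_id=207: ✗
order_id=208: ✗
order_id=209: ✗
order_id=210: ✗
east_sum = 327 + 548 = 875

priority_sum=1722, east_sum=875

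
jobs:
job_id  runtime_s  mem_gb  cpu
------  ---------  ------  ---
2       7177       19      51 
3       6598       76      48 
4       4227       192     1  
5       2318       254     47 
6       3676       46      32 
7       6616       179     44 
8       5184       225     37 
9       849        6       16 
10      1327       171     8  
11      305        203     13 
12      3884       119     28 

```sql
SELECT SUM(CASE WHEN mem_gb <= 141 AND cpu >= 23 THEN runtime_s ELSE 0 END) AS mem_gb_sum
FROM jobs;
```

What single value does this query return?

job_id=2: ✓ → 7177
job_id=3: ✓ → 6598
job_id=4: ✗
job_id=5: ✗
job_id=6: ✓ → 3676
job_id=7: ✗
job_id=8: ✗
job_id=9: ✗
job_id=10: ✗
job_id=11: ✗
job_id=12: ✓ → 3884
mem_gb_sum = 7177 + 6598 + 3676 + 3884 = 21335

21335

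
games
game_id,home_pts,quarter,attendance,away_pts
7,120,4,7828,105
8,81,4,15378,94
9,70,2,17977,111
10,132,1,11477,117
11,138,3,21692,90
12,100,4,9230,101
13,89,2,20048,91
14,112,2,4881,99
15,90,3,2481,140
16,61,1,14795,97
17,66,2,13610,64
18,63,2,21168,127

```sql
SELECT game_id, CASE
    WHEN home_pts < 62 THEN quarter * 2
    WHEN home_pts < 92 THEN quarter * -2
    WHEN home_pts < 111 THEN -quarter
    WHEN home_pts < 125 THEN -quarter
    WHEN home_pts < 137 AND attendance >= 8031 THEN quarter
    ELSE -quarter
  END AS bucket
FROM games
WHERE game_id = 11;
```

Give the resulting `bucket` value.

-3

game_id = 11: home_pts=138, quarter=3, attendance=21692, away_pts=90.
home_pts < 62 → false
home_pts < 92 → false
home_pts < 111 → false
home_pts < 125 → false
home_pts < 137 AND attendance >= 8031 → false
No prior WHEN matched → ELSE → -3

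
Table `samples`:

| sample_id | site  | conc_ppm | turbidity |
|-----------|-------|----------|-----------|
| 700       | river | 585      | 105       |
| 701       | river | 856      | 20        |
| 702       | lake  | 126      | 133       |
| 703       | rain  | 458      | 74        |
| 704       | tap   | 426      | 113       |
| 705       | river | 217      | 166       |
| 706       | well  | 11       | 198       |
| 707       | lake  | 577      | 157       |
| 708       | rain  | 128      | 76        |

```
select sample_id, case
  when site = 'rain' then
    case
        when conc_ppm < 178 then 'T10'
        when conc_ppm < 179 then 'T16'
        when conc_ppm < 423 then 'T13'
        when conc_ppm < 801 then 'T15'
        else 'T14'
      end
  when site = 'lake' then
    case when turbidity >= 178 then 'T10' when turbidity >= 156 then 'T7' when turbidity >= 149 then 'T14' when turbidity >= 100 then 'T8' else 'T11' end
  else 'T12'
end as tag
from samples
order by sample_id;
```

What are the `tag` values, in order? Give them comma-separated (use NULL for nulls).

T12, T12, T8, T15, T12, T12, T12, T7, T10

sample_id=700: site='river' → outer ELSE → T12
sample_id=701: site='river' → outer ELSE → T12
sample_id=702: site='lake' → inner[turbidity >= 100] → T8
sample_id=703: site='rain' → inner[conc_ppm < 801] → T15
sample_id=704: site='tap' → outer ELSE → T12
sample_id=705: site='river' → outer ELSE → T12
sample_id=706: site='well' → outer ELSE → T12
sample_id=707: site='lake' → inner[turbidity >= 156] → T7
sample_id=708: site='rain' → inner[conc_ppm < 178] → T10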